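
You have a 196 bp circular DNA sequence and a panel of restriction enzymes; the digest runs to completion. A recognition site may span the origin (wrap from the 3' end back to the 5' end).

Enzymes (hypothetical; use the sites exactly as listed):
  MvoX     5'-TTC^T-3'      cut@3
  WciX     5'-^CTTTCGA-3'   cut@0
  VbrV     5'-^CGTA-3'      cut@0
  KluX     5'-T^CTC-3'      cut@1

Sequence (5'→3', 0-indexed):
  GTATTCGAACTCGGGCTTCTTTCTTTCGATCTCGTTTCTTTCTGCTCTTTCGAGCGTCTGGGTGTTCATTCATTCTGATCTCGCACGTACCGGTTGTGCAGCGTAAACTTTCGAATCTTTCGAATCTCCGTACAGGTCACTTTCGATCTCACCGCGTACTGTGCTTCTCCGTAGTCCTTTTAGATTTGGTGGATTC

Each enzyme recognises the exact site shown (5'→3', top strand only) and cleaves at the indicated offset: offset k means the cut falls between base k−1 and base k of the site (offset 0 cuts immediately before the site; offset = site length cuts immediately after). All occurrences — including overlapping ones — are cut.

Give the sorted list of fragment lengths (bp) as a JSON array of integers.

[1,1,2,3,3,4,4,4,6,6,7,7,8,8,9,9,11,12,16,20,26,29]

Scan for sites:
  MvoX TTCT/3: at [16, 20, 35, 39, 72, 164] ⇒ [19, 23, 38, 42, 75, 167]
  WciX CTTTCGA/0: at [22, 46, 107, 116, 139] ⇒ [22, 46, 107, 116, 139]
  VbrV CGTA/0: at [85, 101, 128, 154, 169, 195] ⇒ [85, 101, 128, 154, 169, 195]
  KluX TCTC/1: at [29, 78, 124, 146, 165] ⇒ [30, 79, 125, 147, 166]

Pooled cuts: [19, 22, 23, 30, 38, 42, 46, 75, 79, 85, 101, 107, 116, 125, 128, 139, 147, 154, 166, 167, 169, 195]

Fragment lengths:
  19→22: 3 bp
  22→23: 1 bp
  23→30: 7 bp
  30→38: 8 bp
  38→42: 4 bp
  42→46: 4 bp
  46→75: 29 bp
  75→79: 4 bp
  79→85: 6 bp
  85→101: 16 bp
  101→107: 6 bp
  107→116: 9 bp
  116→125: 9 bp
  125→128: 3 bp
  128→139: 11 bp
  139→147: 8 bp
  147→154: 7 bp
  154→166: 12 bp
  166→167: 1 bp
  167→169: 2 bp
  169→195: 26 bp
  195→19 (wrap): 196-195+19 = 20 bp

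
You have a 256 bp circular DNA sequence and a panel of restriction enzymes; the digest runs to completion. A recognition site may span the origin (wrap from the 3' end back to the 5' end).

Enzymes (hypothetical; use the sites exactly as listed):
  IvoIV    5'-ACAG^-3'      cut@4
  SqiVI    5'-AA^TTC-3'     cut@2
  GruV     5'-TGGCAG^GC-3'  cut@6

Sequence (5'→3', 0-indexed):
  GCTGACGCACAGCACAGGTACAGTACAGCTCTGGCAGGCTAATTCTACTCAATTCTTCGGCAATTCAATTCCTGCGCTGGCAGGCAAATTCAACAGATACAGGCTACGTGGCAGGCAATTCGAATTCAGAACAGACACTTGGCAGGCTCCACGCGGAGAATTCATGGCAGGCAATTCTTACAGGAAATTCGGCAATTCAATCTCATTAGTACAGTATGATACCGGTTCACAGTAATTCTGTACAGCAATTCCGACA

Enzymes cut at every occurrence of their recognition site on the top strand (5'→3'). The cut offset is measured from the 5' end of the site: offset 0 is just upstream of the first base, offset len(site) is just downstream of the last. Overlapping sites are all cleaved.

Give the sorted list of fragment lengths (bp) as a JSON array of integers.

Scan for sites:
  IvoIV ACAG/4: at [8, 13, 19, 24, 92, 98, 130, 179, 210, 228, 241, 253] ⇒ [1, 12, 17, 23, 28, 96, 102, 134, 183, 214, 232, 245]
  SqiVI AATTC/2: at [40, 50, 61, 66, 86, 116, 122, 158, 172, 185, 193, 233, 246] ⇒ [42, 52, 63, 68, 88, 118, 124, 160, 174, 187, 195, 235, 248]
  GruV TGGCAGGC/6: at [31, 77, 108, 139, 164] ⇒ [37, 83, 114, 145, 170]

All cut coordinates (distinct, sorted): [1, 12, 17, 23, 28, 37, 42, 52, 63, 68, 83, 88, 96, 102, 114, 118, 124, 134, 145, 160, 170, 174, 183, 187, 195, 214, 232, 235, 245, 248]

Fragment lengths:
  1→12: 11 bp
  12→17: 5 bp
  17→23: 6 bp
  23→28: 5 bp
  28→37: 9 bp
  37→42: 5 bp
  42→52: 10 bp
  52→63: 11 bp
  63→68: 5 bp
  68→83: 15 bp
  83→88: 5 bp
  88→96: 8 bp
  96→102: 6 bp
  102→114: 12 bp
  114→118: 4 bp
  118→124: 6 bp
  124→134: 10 bp
  134→145: 11 bp
  145→160: 15 bp
  160→170: 10 bp
  170→174: 4 bp
  174→183: 9 bp
  183→187: 4 bp
  187→195: 8 bp
  195→214: 19 bp
  214→232: 18 bp
  232→235: 3 bp
  235→245: 10 bp
  245→248: 3 bp
  248→1 (wrap): 256-248+1 = 9 bp

[3,3,4,4,4,5,5,5,5,5,6,6,6,8,8,9,9,9,10,10,10,10,11,11,11,12,15,15,18,19]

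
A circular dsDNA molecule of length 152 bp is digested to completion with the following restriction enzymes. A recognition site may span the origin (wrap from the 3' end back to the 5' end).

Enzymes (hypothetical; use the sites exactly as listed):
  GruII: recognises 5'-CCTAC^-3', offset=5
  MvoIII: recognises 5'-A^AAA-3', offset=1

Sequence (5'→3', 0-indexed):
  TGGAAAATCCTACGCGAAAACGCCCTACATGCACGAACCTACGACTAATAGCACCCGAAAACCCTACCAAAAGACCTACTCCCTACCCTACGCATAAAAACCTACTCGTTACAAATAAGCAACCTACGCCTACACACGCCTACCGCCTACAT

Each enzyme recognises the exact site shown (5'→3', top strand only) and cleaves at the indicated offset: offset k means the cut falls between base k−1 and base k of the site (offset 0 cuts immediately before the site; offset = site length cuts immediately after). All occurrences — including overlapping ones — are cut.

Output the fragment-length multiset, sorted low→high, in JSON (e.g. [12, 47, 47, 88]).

[1,2,4,5,5,6,6,7,7,8,9,9,10,10,11,14,16,22]

Site scan:
  GruII (CCTAC, off=5): starts [8, 23, 37, 62, 74, 81, 86, 100, 122, 128, 138, 145] → cuts [13, 28, 42, 67, 79, 86, 91, 105, 127, 133, 143, 150]
  MvoIII (AAAA, off=1): starts [3, 16, 57, 68, 95, 96] → cuts [4, 17, 58, 69, 96, 97]

All cut coordinates (distinct, sorted): [4, 13, 17, 28, 42, 58, 67, 69, 79, 86, 91, 96, 97, 105, 127, 133, 143, 150]

Fragments:
  4→13: 9 bp
  13→17: 4 bp
  17→28: 11 bp
  28→42: 14 bp
  42→58: 16 bp
  58→67: 9 bp
  67→69: 2 bp
  69→79: 10 bp
  79→86: 7 bp
  86→91: 5 bp
  91→96: 5 bp
  96→97: 1 bp
  97→105: 8 bp
  105→127: 22 bp
  127→133: 6 bp
  133→143: 10 bp
  143→150: 7 bp
  150→4 (wrap): 152-150+4 = 6 bp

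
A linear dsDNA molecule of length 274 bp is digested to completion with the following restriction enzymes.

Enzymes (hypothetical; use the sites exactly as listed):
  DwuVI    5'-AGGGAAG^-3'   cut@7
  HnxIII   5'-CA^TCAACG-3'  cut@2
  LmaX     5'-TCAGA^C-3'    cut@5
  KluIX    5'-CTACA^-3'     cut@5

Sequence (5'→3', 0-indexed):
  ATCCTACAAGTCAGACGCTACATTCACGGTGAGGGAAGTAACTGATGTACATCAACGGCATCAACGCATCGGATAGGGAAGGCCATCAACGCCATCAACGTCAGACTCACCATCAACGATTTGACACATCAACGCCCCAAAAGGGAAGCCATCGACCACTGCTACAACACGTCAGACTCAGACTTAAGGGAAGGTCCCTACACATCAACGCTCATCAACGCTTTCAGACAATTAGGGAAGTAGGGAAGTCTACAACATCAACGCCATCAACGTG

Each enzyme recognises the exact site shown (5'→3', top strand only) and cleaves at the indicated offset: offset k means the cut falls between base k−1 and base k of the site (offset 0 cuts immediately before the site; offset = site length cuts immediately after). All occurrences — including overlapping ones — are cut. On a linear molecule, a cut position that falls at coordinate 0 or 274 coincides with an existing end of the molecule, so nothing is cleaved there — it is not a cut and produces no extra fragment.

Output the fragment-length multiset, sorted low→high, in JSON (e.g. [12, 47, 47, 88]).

[2,3,4,6,6,7,7,7,8,8,8,9,9,9,9,10,10,11,11,12,13,14,16,16,18,20,21]

Scan for sites:
  DwuVI AGGGAAG/7: at [31, 74, 141, 186, 233, 241] ⇒ [38, 81, 148, 193, 240, 248]
  HnxIII CATCAACG/2: at [49, 58, 83, 92, 110, 126, 202, 212, 255, 264] ⇒ [51, 60, 85, 94, 112, 128, 204, 214, 257, 266]
  LmaX TCAGAC/5: at [10, 100, 171, 177, 223] ⇒ [15, 105, 176, 182, 228]
  KluIX CTACA/5: at [3, 17, 161, 197, 249] ⇒ [8, 22, 166, 202, 254]

All cut coordinates (distinct, sorted): [8, 15, 22, 38, 51, 60, 81, 85, 94, 105, 112, 128, 148, 166, 176, 182, 193, 202, 204, 214, 228, 240, 248, 254, 257, 266]

Fragments:
  [0,8): 8 bp
  [8,15): 7 bp
  [15,22): 7 bp
  [22,38): 16 bp
  [38,51): 13 bp
  [51,60): 9 bp
  [60,81): 21 bp
  [81,85): 4 bp
  [85,94): 9 bp
  [94,105): 11 bp
  [105,112): 7 bp
  [112,128): 16 bp
  [128,148): 20 bp
  [148,166): 18 bp
  [166,176): 10 bp
  [176,182): 6 bp
  [182,193): 11 bp
  [193,202): 9 bp
  [202,204): 2 bp
  [204,214): 10 bp
  [214,228): 14 bp
  [228,240): 12 bp
  [240,248): 8 bp
  [248,254): 6 bp
  [254,257): 3 bp
  [257,266): 9 bp
  [266,274): 8 bp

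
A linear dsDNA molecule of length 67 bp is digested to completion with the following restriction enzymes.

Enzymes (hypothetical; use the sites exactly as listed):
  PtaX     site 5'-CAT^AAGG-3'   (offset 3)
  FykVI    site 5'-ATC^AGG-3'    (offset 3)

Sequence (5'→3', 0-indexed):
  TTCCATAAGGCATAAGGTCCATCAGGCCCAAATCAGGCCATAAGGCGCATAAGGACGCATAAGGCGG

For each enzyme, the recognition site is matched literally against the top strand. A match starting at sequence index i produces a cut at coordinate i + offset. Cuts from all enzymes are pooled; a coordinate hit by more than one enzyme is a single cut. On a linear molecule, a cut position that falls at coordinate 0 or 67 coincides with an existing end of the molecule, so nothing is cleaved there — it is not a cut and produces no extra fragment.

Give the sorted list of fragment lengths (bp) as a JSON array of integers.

Scan for sites:
  PtaX (CATAAGG, off=3): starts [3, 10, 38, 47, 57] → cuts [6, 13, 41, 50, 60]
  FykVI (ATCAGG, off=3): starts [20, 31] → cuts [23, 34]

All cut coordinates (distinct, sorted): [6, 13, 23, 34, 41, 50, 60]

Fragments:
  [0,6): 6 bp
  [6,13): 7 bp
  [13,23): 10 bp
  [23,34): 11 bp
  [34,41): 7 bp
  [41,50): 9 bp
  [50,60): 10 bp
  [60,67): 7 bp

[6,7,7,7,9,10,10,11]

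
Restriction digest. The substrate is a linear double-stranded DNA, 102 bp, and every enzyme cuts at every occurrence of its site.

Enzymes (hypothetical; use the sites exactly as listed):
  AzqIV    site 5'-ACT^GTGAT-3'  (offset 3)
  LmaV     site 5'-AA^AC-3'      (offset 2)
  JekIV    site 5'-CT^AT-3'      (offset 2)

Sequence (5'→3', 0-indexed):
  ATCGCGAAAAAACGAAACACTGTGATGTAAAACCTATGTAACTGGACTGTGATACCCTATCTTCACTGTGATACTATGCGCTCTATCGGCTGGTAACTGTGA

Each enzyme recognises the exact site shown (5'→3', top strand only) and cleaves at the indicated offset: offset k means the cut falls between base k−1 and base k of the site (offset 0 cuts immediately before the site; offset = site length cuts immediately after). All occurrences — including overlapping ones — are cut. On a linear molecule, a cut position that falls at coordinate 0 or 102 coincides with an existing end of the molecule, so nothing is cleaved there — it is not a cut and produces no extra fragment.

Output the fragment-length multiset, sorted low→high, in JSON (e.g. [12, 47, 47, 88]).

[4,5,5,8,9,9,10,10,11,13,18]

Site scan:
  AzqIV (ACTGTGAT, off=3): starts [18, 45, 64] → cuts [21, 48, 67]
  LmaV (AAAC, off=2): starts [9, 14, 29] → cuts [11, 16, 31]
  JekIV (CTAT, off=2): starts [33, 56, 73, 82] → cuts [35, 58, 75, 84]

Pooled cuts: [11, 16, 21, 31, 35, 48, 58, 67, 75, 84]

Fragments:
  [0,11): 11 bp
  [11,16): 5 bp
  [16,21): 5 bp
  [21,31): 10 bp
  [31,35): 4 bp
  [35,48): 13 bp
  [48,58): 10 bp
  [58,67): 9 bp
  [67,75): 8 bp
  [75,84): 9 bp
  [84,102): 18 bp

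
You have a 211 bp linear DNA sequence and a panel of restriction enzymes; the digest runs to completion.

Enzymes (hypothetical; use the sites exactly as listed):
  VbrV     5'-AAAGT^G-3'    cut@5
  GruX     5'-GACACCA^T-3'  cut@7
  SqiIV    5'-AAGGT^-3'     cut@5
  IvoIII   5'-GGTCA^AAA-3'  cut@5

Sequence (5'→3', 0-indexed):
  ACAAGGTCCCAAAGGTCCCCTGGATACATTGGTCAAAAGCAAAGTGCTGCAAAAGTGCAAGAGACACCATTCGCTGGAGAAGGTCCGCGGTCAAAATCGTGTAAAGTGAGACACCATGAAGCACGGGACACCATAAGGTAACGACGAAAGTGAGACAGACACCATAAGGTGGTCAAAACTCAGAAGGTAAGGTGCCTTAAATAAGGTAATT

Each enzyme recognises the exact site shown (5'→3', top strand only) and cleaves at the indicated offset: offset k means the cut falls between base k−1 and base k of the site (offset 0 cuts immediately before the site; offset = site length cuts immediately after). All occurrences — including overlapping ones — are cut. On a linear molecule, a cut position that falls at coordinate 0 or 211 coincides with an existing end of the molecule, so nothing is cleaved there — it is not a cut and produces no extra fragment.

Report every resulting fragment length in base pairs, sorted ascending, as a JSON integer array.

[4,5,5,6,6,7,9,9,9,10,11,12,13,13,13,14,14,15,17,19]

Scan for sites:
  VbrV AAAGTG/5: at [40, 51, 102, 146] ⇒ [45, 56, 107, 151]
  GruX GACACCAT/7: at [62, 109, 126, 157] ⇒ [69, 116, 133, 164]
  SqiIV AAGGT/5: at [2, 11, 79, 134, 165, 183, 188, 202] ⇒ [7, 16, 84, 139, 170, 188, 193, 207]
  IvoIII GGTCAAAA/5: at [30, 88, 170] ⇒ [35, 93, 175]

Pooled cuts: [7, 16, 35, 45, 56, 69, 84, 93, 107, 116, 133, 139, 151, 164, 170, 175, 188, 193, 207]

Fragments:
  [0,7): 7 bp
  [7,16): 9 bp
  [16,35): 19 bp
  [35,45): 10 bp
  [45,56): 11 bp
  [56,69): 13 bp
  [69,84): 15 bp
  [84,93): 9 bp
  [93,107): 14 bp
  [107,116): 9 bp
  [116,133): 17 bp
  [133,139): 6 bp
  [139,151): 12 bp
  [151,164): 13 bp
  [164,170): 6 bp
  [170,175): 5 bp
  [175,188): 13 bp
  [188,193): 5 bp
  [193,207): 14 bp
  [207,211): 4 bp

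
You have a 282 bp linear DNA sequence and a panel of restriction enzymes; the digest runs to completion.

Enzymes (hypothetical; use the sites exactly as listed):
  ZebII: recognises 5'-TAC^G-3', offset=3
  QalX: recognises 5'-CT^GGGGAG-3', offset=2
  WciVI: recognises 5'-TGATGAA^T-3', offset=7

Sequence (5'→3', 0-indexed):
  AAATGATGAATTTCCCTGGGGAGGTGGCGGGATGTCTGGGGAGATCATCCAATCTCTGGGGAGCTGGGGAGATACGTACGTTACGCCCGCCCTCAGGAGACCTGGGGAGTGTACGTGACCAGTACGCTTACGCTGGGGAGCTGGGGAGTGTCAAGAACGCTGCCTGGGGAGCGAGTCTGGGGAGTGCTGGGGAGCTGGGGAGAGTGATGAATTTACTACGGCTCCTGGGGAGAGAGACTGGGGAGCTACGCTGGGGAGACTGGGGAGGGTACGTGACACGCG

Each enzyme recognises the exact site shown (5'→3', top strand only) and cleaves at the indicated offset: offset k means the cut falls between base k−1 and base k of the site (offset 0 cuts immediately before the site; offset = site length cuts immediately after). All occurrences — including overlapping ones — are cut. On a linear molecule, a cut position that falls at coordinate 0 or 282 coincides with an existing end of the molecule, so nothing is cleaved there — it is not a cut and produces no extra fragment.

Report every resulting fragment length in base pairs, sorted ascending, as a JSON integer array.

[3,3,4,5,6,7,7,8,8,8,8,9,10,10,10,10,10,11,11,11,13,13,15,19,20,20,23]

Site scan:
  ZebII (TACG, off=3): starts [72, 76, 81, 111, 122, 128, 216, 246, 269] → cuts [75, 79, 84, 114, 125, 131, 219, 249, 272]
  QalX (CTGGGGAG, off=2): starts [15, 35, 55, 63, 101, 132, 140, 163, 176, 186, 194, 224, 237, 250, 259] → cuts [17, 37, 57, 65, 103, 134, 142, 165, 178, 188, 196, 226, 239, 252, 261]
  WciVI (TGATGAAT, off=7): starts [3, 204] → cuts [10, 211]

All cut coordinates (distinct, sorted): [10, 17, 37, 57, 65, 75, 79, 84, 103, 114, 125, 131, 134, 142, 165, 178, 188, 196, 211, 219, 226, 239, 249, 252, 261, 272]

Fragments:
  [0,10): 10 bp
  [10,17): 7 bp
  [17,37): 20 bp
  [37,57): 20 bp
  [57,65): 8 bp
  [65,75): 10 bp
  [75,79): 4 bp
  [79,84): 5 bp
  [84,103): 19 bp
  [103,114): 11 bp
  [114,125): 11 bp
  [125,131): 6 bp
  [131,134): 3 bp
  [134,142): 8 bp
  [142,165): 23 bp
  [165,178): 13 bp
  [178,188): 10 bp
  [188,196): 8 bp
  [196,211): 15 bp
  [211,219): 8 bp
  [219,226): 7 bp
  [226,239): 13 bp
  [239,249): 10 bp
  [249,252): 3 bp
  [252,261): 9 bp
  [261,272): 11 bp
  [272,282): 10 bp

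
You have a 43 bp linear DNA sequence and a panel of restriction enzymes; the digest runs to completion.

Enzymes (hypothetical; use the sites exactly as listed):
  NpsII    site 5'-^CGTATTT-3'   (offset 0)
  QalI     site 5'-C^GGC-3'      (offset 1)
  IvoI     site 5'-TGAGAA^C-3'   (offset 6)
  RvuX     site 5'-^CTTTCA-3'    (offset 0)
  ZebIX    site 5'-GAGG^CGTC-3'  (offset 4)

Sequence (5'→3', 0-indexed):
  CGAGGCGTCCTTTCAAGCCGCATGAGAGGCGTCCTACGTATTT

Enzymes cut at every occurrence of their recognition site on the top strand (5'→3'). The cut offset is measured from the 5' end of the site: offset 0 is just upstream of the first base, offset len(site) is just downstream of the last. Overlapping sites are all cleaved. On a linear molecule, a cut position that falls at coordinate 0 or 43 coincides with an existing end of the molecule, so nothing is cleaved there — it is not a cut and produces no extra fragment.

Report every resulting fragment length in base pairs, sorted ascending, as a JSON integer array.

[4,5,7,7,20]

Scan for sites:
  NpsII CGTATTT/0: at [36] ⇒ [36]
  QalI (CGGC, off=1): no sites
  IvoI (TGAGAAC, off=6): no sites
  RvuX CTTTCA/0: at [9] ⇒ [9]
  ZebIX GAGGCGTC/4: at [1, 25] ⇒ [5, 29]

All cut coordinates (distinct, sorted): [5, 9, 29, 36]

Fragments:
  [0,5): 5 bp
  [5,9): 4 bp
  [9,29): 20 bp
  [29,36): 7 bp
  [36,43): 7 bp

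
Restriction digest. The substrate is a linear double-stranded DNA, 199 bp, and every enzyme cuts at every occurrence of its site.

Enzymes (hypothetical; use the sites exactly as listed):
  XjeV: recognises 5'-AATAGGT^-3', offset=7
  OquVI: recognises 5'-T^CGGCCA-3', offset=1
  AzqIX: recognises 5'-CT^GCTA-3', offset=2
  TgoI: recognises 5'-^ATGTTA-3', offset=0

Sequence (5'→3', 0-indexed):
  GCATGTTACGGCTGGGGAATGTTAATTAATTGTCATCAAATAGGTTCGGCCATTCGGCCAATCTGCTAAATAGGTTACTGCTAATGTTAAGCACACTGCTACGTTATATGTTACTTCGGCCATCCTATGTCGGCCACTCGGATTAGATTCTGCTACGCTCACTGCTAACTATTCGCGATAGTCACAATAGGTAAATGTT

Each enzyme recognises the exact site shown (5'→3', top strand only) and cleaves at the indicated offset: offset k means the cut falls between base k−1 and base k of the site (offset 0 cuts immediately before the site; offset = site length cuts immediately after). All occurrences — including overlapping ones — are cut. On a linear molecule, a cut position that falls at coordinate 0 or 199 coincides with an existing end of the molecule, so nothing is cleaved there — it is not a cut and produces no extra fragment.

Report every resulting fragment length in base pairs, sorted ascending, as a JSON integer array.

Per-enzyme occurrences:
  XjeV AATAGGT/7: at [38, 68, 185] ⇒ [45, 75, 192]
  OquVI TCGGCCA/1: at [45, 53, 115, 129] ⇒ [46, 54, 116, 130]
  AzqIX CTGCTA/2: at [62, 77, 95, 149, 161] ⇒ [64, 79, 97, 151, 163]
  TgoI ATGTTA/0: at [2, 18, 83, 107] ⇒ [2, 18, 83, 107]

All cut coordinates (distinct, sorted): [2, 18, 45, 46, 54, 64, 75, 79, 83, 97, 107, 116, 130, 151, 163, 192]

Fragment lengths:
  [0,2): 2 bp
  [2,18): 16 bp
  [18,45): 27 bp
  [45,46): 1 bp
  [46,54): 8 bp
  [54,64): 10 bp
  [64,75): 11 bp
  [75,79): 4 bp
  [79,83): 4 bp
  [83,97): 14 bp
  [97,107): 10 bp
  [107,116): 9 bp
  [116,130): 14 bp
  [130,151): 21 bp
  [151,163): 12 bp
  [163,192): 29 bp
  [192,199): 7 bp

[1,2,4,4,7,8,9,10,10,11,12,14,14,16,21,27,29]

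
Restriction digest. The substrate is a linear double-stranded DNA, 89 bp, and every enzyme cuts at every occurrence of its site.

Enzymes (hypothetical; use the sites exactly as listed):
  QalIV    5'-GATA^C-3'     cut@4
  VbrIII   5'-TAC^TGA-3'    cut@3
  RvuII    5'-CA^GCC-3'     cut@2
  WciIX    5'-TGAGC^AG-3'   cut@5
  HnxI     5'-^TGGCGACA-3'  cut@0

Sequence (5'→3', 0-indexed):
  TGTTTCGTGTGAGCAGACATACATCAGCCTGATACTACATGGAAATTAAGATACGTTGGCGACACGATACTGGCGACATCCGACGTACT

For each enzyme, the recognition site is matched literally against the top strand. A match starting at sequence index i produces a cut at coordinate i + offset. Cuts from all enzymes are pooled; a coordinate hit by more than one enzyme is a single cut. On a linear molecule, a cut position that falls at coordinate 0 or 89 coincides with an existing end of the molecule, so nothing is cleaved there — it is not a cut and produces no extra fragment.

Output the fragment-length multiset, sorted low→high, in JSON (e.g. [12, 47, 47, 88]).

[1,3,8,12,13,14,19,19]

Per-enzyme occurrences:
  QalIV GATAC/4: at [30, 49, 65] ⇒ [34, 53, 69]
  VbrIII (TACTGA, off=3): no sites
  RvuII CAGCC/2: at [24] ⇒ [26]
  WciIX TGAGCAG/5: at [9] ⇒ [14]
  HnxI TGGCGACA/0: at [56, 70] ⇒ [56, 70]

Pooled cuts: [14, 26, 34, 53, 56, 69, 70]

Fragment lengths:
  [0,14): 14 bp
  [14,26): 12 bp
  [26,34): 8 bp
  [34,53): 19 bp
  [53,56): 3 bp
  [56,69): 13 bp
  [69,70): 1 bp
  [70,89): 19 bp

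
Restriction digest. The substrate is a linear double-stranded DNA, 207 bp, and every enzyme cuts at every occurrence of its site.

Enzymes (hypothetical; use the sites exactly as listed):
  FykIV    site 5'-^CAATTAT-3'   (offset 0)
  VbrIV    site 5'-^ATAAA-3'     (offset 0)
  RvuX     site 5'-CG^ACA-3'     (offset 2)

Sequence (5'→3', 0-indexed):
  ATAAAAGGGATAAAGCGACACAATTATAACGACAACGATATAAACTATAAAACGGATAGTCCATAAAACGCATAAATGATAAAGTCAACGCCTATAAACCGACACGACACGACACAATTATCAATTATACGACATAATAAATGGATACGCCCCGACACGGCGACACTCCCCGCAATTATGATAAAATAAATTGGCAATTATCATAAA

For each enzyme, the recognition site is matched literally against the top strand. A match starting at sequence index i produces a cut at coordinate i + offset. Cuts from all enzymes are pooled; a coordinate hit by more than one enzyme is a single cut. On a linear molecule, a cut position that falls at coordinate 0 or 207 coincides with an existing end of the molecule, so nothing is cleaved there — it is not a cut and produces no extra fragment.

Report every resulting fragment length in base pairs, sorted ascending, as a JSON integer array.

Per-enzyme occurrences:
  FykIV CAATTAT/0: at [20, 114, 121, 172, 194] ⇒ [20, 114, 121, 172, 194]
  VbrIV ATAAA/0: at [0, 9, 39, 46, 62, 71, 78, 93, 136, 180, 185, 202] ⇒ [9, 39, 46, 62, 71, 78, 93, 136, 180, 185, 202] (position 0 is a terminus of the linear molecule — no cut)
  RvuX CGACA/2: at [15, 29, 99, 104, 109, 129, 152, 160] ⇒ [17, 31, 101, 106, 111, 131, 154, 162]

All cut coordinates (distinct, sorted): [9, 17, 20, 31, 39, 46, 62, 71, 78, 93, 101, 106, 111, 114, 121, 131, 136, 154, 162, 172, 180, 185, 194, 202]

Fragment lengths:
  [0,9): 9 bp
  [9,17): 8 bp
  [17,20): 3 bp
  [20,31): 11 bp
  [31,39): 8 bp
  [39,46): 7 bp
  [46,62): 16 bp
  [62,71): 9 bp
  [71,78): 7 bp
  [78,93): 15 bp
  [93,101): 8 bp
  [101,106): 5 bp
  [106,111): 5 bp
  [111,114): 3 bp
  [114,121): 7 bp
  [121,131): 10 bp
  [131,136): 5 bp
  [136,154): 18 bp
  [154,162): 8 bp
  [162,172): 10 bp
  [172,180): 8 bp
  [180,185): 5 bp
  [185,194): 9 bp
  [194,202): 8 bp
  [202,207): 5 bp

[3,3,5,5,5,5,5,7,7,7,8,8,8,8,8,8,9,9,9,10,10,11,15,16,18]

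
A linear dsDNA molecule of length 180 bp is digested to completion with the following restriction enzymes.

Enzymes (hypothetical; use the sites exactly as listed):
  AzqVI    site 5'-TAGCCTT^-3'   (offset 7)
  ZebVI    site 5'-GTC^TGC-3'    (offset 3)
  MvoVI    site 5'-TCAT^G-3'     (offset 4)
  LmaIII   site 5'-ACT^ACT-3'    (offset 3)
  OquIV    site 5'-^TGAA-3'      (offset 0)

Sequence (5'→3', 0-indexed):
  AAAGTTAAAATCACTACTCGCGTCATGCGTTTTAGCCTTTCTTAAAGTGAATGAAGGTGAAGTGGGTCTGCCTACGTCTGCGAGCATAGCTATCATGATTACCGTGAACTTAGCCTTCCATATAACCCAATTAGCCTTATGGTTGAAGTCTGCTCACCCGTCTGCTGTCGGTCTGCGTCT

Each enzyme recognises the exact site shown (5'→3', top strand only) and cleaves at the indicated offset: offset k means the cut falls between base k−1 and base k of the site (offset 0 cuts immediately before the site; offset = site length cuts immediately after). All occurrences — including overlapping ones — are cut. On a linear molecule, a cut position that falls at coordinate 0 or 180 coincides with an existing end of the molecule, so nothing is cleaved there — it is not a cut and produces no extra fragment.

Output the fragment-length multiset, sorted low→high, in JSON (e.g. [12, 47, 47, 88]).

Scan for sites:
  AzqVI (TAGCCTT, off=7): starts [32, 110, 131] → cuts [39, 117, 138]
  ZebVI (GTCTGC, off=3): starts [65, 75, 147, 159, 170] → cuts [68, 78, 150, 162, 173]
  MvoVI (TCATG, off=4): starts [22, 92] → cuts [26, 96]
  LmaIII (ACTACT, off=3): starts [12] → cuts [15]
  OquIV (TGAA, off=0): starts [47, 51, 57, 104, 143] → cuts [47, 51, 57, 104, 143]

Pooled cuts: [15, 26, 39, 47, 51, 57, 68, 78, 96, 104, 117, 138, 143, 150, 162, 173]

Fragments:
  [0,15): 15 bp
  [15,26): 11 bp
  [26,39): 13 bp
  [39,47): 8 bp
  [47,51): 4 bp
  [51,57): 6 bp
  [57,68): 11 bp
  [68,78): 10 bp
  [78,96): 18 bp
  [96,104): 8 bp
  [104,117): 13 bp
  [117,138): 21 bp
  [138,143): 5 bp
  [143,150): 7 bp
  [150,162): 12 bp
  [162,173): 11 bp
  [173,180): 7 bp

[4,5,6,7,7,8,8,10,11,11,11,12,13,13,15,18,21]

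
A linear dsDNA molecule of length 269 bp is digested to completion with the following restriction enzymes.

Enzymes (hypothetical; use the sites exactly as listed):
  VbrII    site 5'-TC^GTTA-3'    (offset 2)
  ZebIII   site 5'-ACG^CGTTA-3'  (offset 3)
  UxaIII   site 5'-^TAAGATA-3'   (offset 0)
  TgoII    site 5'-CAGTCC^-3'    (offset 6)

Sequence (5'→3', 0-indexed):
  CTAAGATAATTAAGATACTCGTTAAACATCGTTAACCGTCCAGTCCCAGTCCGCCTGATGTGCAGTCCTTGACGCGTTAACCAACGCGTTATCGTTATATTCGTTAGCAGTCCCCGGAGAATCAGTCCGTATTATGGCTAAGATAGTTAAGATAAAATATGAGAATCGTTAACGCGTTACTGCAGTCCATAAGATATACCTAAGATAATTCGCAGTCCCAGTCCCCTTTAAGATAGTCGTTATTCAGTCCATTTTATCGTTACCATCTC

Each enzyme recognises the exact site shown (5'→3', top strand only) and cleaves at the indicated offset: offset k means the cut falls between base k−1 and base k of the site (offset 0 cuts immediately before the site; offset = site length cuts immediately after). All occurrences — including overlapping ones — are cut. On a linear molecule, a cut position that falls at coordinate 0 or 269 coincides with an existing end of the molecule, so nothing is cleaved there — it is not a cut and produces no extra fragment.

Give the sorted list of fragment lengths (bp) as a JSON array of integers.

[1,1,4,6,6,6,7,7,8,9,9,9,10,10,10,10,11,11,11,12,12,14,15,16,16,18,20]

Per-enzyme occurrences:
  VbrII (TCGTTA, off=2): starts [18, 28, 91, 100, 165, 236, 256] → cuts [20, 30, 93, 102, 167, 238, 258]
  ZebIII (ACGCGTTA, off=3): starts [71, 83, 171] → cuts [74, 86, 174]
  UxaIII (TAAGATA, off=0): starts [1, 10, 138, 147, 189, 200, 228] → cuts [1, 10, 138, 147, 189, 200, 228]
  TgoII (CAGTCC, off=6): starts [40, 46, 62, 107, 122, 182, 212, 218, 244] → cuts [46, 52, 68, 113, 128, 188, 218, 224, 250]

All cut coordinates (distinct, sorted): [1, 10, 20, 30, 46, 52, 68, 74, 86, 93, 102, 113, 128, 138, 147, 167, 174, 188, 189, 200, 218, 224, 228, 238, 250, 258]

Fragment lengths:
  [0,1): 1 bp
  [1,10): 9 bp
  [10,20): 10 bp
  [20,30): 10 bp
  [30,46): 16 bp
  [46,52): 6 bp
  [52,68): 16 bp
  [68,74): 6 bp
  [74,86): 12 bp
  [86,93): 7 bp
  [93,102): 9 bp
  [102,113): 11 bp
  [113,128): 15 bp
  [128,138): 10 bp
  [138,147): 9 bp
  [147,167): 20 bp
  [167,174): 7 bp
  [174,188): 14 bp
  [188,189): 1 bp
  [189,200): 11 bp
  [200,218): 18 bp
  [218,224): 6 bp
  [224,228): 4 bp
  [228,238): 10 bp
  [238,250): 12 bp
  [250,258): 8 bp
  [258,269): 11 bp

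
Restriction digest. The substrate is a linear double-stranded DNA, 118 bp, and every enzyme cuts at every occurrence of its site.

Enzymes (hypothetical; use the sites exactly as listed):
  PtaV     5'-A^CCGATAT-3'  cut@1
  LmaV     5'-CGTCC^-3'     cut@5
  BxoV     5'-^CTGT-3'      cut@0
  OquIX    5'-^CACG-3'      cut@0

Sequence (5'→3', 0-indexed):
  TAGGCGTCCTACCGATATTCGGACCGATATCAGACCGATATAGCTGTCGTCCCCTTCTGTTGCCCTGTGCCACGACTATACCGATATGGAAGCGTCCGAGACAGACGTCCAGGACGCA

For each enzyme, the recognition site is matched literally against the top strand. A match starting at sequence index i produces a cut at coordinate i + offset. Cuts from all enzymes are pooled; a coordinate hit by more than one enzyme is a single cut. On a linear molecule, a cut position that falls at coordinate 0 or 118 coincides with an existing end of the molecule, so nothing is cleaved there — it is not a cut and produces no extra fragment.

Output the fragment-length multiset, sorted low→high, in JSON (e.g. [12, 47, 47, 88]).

Per-enzyme occurrences:
  PtaV ACCGATAT/1: at [10, 22, 33, 79] ⇒ [11, 23, 34, 80]
  LmaV CGTCC/5: at [4, 47, 92, 105] ⇒ [9, 52, 97, 110]
  BxoV CTGT/0: at [43, 56, 64] ⇒ [43, 56, 64]
  OquIX CACG/0: at [70] ⇒ [70]

Pooled cuts: [9, 11, 23, 34, 43, 52, 56, 64, 70, 80, 97, 110]

Fragments:
  [0,9): 9 bp
  [9,11): 2 bp
  [11,23): 12 bp
  [23,34): 11 bp
  [34,43): 9 bp
  [43,52): 9 bp
  [52,56): 4 bp
  [56,64): 8 bp
  [64,70): 6 bp
  [70,80): 10 bp
  [80,97): 17 bp
  [97,110): 13 bp
  [110,118): 8 bp

[2,4,6,8,8,9,9,9,10,11,12,13,17]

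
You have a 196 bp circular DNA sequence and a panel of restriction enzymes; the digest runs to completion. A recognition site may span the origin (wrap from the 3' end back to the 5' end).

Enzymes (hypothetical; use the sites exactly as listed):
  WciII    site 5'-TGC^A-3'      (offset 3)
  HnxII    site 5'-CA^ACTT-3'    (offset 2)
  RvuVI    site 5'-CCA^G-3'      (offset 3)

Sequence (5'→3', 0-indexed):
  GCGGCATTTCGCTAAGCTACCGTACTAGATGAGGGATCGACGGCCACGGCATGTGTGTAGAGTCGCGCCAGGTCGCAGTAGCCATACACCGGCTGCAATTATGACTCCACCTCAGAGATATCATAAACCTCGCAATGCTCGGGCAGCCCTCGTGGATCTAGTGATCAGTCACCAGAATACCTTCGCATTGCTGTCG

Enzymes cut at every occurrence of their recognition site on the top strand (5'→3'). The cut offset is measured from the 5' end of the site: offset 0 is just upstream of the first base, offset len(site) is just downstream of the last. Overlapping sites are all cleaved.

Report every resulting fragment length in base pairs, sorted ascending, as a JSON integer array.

Site scan:
  WciII TGCA/3: at [93] ⇒ [96]
  HnxII (CAACTT, off=2): no sites
  RvuVI CCAG/3: at [67, 171] ⇒ [70, 174]

All cut coordinates (distinct, sorted): [70, 96, 174]

Fragments:
  70→96: 26 bp
  96→174: 78 bp
  174→70 (wrap): 196-174+70 = 92 bp

[26,78,92]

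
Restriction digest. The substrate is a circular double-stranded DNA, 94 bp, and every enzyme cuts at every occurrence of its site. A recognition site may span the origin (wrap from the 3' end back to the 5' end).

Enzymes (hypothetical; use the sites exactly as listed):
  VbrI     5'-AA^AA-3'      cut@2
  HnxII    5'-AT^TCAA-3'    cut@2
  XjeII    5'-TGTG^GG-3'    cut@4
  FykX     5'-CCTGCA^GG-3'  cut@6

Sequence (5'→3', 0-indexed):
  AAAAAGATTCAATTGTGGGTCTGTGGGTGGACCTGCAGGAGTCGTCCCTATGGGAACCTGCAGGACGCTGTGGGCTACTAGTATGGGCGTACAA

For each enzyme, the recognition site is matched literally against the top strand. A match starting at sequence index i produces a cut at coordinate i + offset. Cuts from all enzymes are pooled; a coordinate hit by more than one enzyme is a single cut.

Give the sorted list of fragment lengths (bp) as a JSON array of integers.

Per-enzyme occurrences:
  VbrI AAAA/2: at [0, 1, 92, 93] ⇒ [0, 1, 2, 3]
  HnxII ATTCAA/2: at [6] ⇒ [8]
  XjeII TGTGGG/4: at [13, 21, 68] ⇒ [17, 25, 72]
  FykX CCTGCAGG/6: at [31, 56] ⇒ [37, 62]

All cut coordinates (distinct, sorted): [0, 1, 2, 3, 8, 17, 25, 37, 62, 72]

Fragments:
  0→1: 1 bp
  1→2: 1 bp
  2→3: 1 bp
  3→8: 5 bp
  8→17: 9 bp
  17→25: 8 bp
  25→37: 12 bp
  37→62: 25 bp
  62→72: 10 bp
  72→0 (wrap): 94-72+0 = 22 bp

[1,1,1,5,8,9,10,12,22,25]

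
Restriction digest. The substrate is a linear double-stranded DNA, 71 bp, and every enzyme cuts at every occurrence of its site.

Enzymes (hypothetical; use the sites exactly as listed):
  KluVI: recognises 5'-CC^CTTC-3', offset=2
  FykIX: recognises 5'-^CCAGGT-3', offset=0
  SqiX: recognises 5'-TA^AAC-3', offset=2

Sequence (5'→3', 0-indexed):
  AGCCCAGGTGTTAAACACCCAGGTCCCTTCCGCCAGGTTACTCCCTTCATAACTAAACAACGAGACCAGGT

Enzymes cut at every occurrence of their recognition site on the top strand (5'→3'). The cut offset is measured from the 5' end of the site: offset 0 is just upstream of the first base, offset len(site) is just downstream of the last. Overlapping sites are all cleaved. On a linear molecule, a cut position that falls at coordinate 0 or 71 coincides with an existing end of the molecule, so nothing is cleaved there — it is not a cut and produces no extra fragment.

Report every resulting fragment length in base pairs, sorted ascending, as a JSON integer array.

Site scan:
  KluVI (CCCTTC, off=2): starts [24, 42] → cuts [26, 44]
  FykIX (CCAGGT, off=0): starts [3, 18, 32, 65] → cuts [3, 18, 32, 65]
  SqiX (TAAAC, off=2): starts [11, 53] → cuts [13, 55]

Pooled cuts: [3, 13, 18, 26, 32, 44, 55, 65]

Fragment lengths:
  [0,3): 3 bp
  [3,13): 10 bp
  [13,18): 5 bp
  [18,26): 8 bp
  [26,32): 6 bp
  [32,44): 12 bp
  [44,55): 11 bp
  [55,65): 10 bp
  [65,71): 6 bp

[3,5,6,6,8,10,10,11,12]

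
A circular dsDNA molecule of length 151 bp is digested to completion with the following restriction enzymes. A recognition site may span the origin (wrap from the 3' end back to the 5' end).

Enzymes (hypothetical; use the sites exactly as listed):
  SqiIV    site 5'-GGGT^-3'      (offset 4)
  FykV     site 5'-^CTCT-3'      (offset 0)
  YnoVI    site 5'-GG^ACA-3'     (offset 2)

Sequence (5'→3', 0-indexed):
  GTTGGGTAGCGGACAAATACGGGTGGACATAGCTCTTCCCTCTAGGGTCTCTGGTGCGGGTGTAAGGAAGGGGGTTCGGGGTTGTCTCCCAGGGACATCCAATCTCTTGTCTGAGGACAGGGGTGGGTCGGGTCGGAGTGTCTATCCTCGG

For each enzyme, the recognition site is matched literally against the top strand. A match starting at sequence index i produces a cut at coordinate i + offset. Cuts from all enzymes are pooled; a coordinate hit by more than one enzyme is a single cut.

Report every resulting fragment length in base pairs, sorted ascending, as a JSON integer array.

[2,4,5,5,5,6,7,7,8,9,9,12,12,13,13,14,20]

Site scan:
  SqiIV GGGT/4: at [3, 20, 44, 57, 71, 78, 120, 124, 129, 149] ⇒ [2, 7, 24, 48, 61, 75, 82, 124, 128, 133]
  FykV CTCT/0: at [32, 39, 48, 103] ⇒ [32, 39, 48, 103]
  YnoVI GGACA/2: at [10, 24, 92, 114] ⇒ [12, 26, 94, 116]

Pooled cuts: [2, 7, 12, 24, 26, 32, 39, 48, 61, 75, 82, 94, 103, 116, 124, 128, 133]

Fragments:
  2→7: 5 bp
  7→12: 5 bp
  12→24: 12 bp
  24→26: 2 bp
  26→32: 6 bp
  32→39: 7 bp
  39→48: 9 bp
  48→61: 13 bp
  61→75: 14 bp
  75→82: 7 bp
  82→94: 12 bp
  94→103: 9 bp
  103→116: 13 bp
  116→124: 8 bp
  124→128: 4 bp
  128→133: 5 bp
  133→2 (wrap): 151-133+2 = 20 bp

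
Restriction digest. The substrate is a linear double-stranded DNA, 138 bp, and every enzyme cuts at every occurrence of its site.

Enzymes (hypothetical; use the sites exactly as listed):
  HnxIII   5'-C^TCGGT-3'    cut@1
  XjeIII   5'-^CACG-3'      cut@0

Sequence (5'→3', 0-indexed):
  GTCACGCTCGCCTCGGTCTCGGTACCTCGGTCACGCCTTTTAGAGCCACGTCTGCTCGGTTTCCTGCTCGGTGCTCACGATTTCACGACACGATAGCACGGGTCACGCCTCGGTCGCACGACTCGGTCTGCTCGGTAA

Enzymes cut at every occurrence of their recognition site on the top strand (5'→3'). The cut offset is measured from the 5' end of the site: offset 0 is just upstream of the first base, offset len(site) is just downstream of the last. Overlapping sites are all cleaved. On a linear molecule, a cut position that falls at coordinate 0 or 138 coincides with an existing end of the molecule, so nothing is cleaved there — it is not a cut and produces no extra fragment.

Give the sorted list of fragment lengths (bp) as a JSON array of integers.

[2,5,5,6,6,6,7,7,7,8,8,8,8,9,9,10,12,15]

Scan for sites:
  HnxIII CTCGGT/1: at [11, 17, 25, 54, 66, 108, 121, 130] ⇒ [12, 18, 26, 55, 67, 109, 122, 131]
  XjeIII CACG/0: at [2, 31, 46, 75, 83, 88, 96, 103, 116] ⇒ [2, 31, 46, 75, 83, 88, 96, 103, 116]

All cut coordinates (distinct, sorted): [2, 12, 18, 26, 31, 46, 55, 67, 75, 83, 88, 96, 103, 109, 116, 122, 131]

Fragments:
  [0,2): 2 bp
  [2,12): 10 bp
  [12,18): 6 bp
  [18,26): 8 bp
  [26,31): 5 bp
  [31,46): 15 bp
  [46,55): 9 bp
  [55,67): 12 bp
  [67,75): 8 bp
  [75,83): 8 bp
  [83,88): 5 bp
  [88,96): 8 bp
  [96,103): 7 bp
  [103,109): 6 bp
  [109,116): 7 bp
  [116,122): 6 bp
  [122,131): 9 bp
  [131,138): 7 bp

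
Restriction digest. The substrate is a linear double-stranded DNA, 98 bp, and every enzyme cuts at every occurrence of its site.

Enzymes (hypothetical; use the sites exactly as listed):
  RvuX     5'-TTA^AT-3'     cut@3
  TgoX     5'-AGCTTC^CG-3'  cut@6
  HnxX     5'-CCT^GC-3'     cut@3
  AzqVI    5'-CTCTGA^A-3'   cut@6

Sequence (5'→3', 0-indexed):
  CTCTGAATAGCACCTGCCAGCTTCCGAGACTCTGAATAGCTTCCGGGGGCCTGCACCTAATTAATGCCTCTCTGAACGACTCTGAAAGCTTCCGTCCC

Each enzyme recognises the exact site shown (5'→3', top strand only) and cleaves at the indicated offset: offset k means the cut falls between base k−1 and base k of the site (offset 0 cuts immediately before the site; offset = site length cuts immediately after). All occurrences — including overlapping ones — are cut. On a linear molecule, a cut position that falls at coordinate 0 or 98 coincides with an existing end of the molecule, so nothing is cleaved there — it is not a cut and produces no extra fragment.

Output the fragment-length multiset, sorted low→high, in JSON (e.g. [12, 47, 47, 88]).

[6,6,7,8,9,9,9,10,11,11,12]

Scan for sites:
  RvuX (TTAAT, off=3): starts [60] → cuts [63]
  TgoX (AGCTTCCG, off=6): starts [18, 37, 86] → cuts [24, 43, 92]
  HnxX (CCTGC, off=3): starts [12, 49] → cuts [15, 52]
  AzqVI (CTCTGAA, off=6): starts [0, 29, 69, 79] → cuts [6, 35, 75, 85]

All cut coordinates (distinct, sorted): [6, 15, 24, 35, 43, 52, 63, 75, 85, 92]

Fragment lengths:
  [0,6): 6 bp
  [6,15): 9 bp
  [15,24): 9 bp
  [24,35): 11 bp
  [35,43): 8 bp
  [43,52): 9 bp
  [52,63): 11 bp
  [63,75): 12 bp
  [75,85): 10 bp
  [85,92): 7 bp
  [92,98): 6 bp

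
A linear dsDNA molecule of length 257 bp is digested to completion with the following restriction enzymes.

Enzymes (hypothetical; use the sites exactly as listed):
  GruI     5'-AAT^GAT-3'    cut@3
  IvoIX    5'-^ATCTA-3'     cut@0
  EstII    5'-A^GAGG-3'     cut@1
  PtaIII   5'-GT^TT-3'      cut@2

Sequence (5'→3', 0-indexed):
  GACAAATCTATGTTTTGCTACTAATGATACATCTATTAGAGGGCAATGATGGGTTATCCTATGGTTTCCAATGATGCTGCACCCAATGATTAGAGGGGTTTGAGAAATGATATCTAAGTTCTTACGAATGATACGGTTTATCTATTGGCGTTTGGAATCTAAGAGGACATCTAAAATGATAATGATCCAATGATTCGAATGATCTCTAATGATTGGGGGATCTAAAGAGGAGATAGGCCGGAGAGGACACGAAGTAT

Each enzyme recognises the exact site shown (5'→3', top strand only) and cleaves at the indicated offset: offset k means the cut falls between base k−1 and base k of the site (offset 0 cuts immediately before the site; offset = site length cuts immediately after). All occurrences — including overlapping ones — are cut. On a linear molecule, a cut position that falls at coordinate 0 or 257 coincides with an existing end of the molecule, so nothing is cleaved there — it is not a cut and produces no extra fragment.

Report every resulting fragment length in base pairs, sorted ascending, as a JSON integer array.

Per-enzyme occurrences:
  GruI AATGAT/3: at [22, 44, 69, 84, 105, 126, 174, 180, 188, 197, 207] ⇒ [25, 47, 72, 87, 108, 129, 177, 183, 191, 200, 210]
  IvoIX ATCTA/0: at [5, 30, 111, 139, 156, 168, 219] ⇒ [5, 30, 111, 139, 156, 168, 219]
  EstII AGAGG/1: at [37, 91, 161, 225, 241] ⇒ [38, 92, 162, 226, 242]
  PtaIII GTTT/2: at [11, 63, 97, 135, 149] ⇒ [13, 65, 99, 137, 151]

Pooled cuts: [5, 13, 25, 30, 38, 47, 65, 72, 87, 92, 99, 108, 111, 129, 137, 139, 151, 156, 162, 168, 177, 183, 191, 200, 210, 219, 226, 242]

Fragments:
  [0,5): 5 bp
  [5,13): 8 bp
  [13,25): 12 bp
  [25,30): 5 bp
  [30,38): 8 bp
  [38,47): 9 bp
  [47,65): 18 bp
  [65,72): 7 bp
  [72,87): 15 bp
  [87,92): 5 bp
  [92,99): 7 bp
  [99,108): 9 bp
  [108,111): 3 bp
  [111,129): 18 bp
  [129,137): 8 bp
  [137,139): 2 bp
  [139,151): 12 bp
  [151,156): 5 bp
  [156,162): 6 bp
  [162,168): 6 bp
  [168,177): 9 bp
  [177,183): 6 bp
  [183,191): 8 bp
  [191,200): 9 bp
  [200,210): 10 bp
  [210,219): 9 bp
  [219,226): 7 bp
  [226,242): 16 bp
  [242,257): 15 bp

[2,3,5,5,5,5,6,6,6,7,7,7,8,8,8,8,9,9,9,9,9,10,12,12,15,15,16,18,18]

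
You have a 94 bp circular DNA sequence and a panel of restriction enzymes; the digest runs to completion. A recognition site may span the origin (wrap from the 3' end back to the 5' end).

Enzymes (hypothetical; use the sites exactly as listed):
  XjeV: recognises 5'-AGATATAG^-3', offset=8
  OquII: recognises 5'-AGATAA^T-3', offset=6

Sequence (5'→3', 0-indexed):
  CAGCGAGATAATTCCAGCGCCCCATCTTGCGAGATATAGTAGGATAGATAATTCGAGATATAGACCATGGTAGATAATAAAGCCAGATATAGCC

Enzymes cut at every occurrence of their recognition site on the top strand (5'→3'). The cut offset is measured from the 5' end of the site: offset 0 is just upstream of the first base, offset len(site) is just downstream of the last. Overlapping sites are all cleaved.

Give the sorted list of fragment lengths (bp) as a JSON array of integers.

Scan for sites:
  XjeV AGATATAG/8: at [31, 55, 84] ⇒ [39, 63, 92]
  OquII AGATAAT/6: at [5, 45, 71] ⇒ [11, 51, 77]

All cut coordinates (distinct, sorted): [11, 39, 51, 63, 77, 92]

Fragments:
  11→39: 28 bp
  39→51: 12 bp
  51→63: 12 bp
  63→77: 14 bp
  77→92: 15 bp
  92→11 (wrap): 94-92+11 = 13 bp

[12,12,13,14,15,28]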